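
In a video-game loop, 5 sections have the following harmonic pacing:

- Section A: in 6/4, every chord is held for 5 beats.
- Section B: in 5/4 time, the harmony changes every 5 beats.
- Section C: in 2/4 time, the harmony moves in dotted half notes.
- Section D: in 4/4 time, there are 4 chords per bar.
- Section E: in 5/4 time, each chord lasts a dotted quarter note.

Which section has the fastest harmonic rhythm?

A: 6 beats/bar ÷ 5 beats/chord = 1.2 chords/bar.
B: 5 beats/bar ÷ 5 beats/chord = 1 chord/bar.
C: 2 beats/bar ÷ 3 beats/chord = 2/3 chords/bar.
D: 4 beats/bar ÷ 1 beat/chord = 4 chords/bar.
E: 5 beats/bar ÷ 1.5 beats/chord = 10/3 chords/bar.
Fastest is D at 4 chords/bar.

Section D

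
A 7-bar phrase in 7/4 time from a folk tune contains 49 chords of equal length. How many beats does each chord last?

7 bars × 7 beats/bar = 49 beats total.
49 beats ÷ 49 chords = 1 beats per chord.
(That is a quarter note.)

1 beat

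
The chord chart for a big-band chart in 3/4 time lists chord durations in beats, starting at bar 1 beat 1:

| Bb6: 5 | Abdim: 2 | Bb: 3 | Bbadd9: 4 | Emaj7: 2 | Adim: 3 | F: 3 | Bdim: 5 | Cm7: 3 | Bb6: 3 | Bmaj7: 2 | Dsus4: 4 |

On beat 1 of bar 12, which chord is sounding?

Beat 1 of bar 12 is beat (12−1)×3 + 1 = 34 overall.
Running totals: Bb6 ends at 5, Abdim ends at 7, Bb ends at 10, Bbadd9 ends at 14, Emaj7 ends at 16, Adim ends at 19, F ends at 22, Bdim ends at 27, Cm7 ends at 30, Bb6 ends at 33, Bmaj7 ends at 35.
Beat 34 falls within Bmaj7.

Bmaj7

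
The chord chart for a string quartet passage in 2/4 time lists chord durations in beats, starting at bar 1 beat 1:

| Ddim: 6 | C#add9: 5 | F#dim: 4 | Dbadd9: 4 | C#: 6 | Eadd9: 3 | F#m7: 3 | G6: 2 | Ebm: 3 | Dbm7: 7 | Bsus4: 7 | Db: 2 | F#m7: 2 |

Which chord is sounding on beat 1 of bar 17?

G6

Beat 1 of bar 17 is beat (17−1)×2 + 1 = 33 overall.
Running totals: Ddim ends at 6, C#add9 ends at 11, F#dim ends at 15, Dbadd9 ends at 19, C# ends at 25, Eadd9 ends at 28, F#m7 ends at 31, G6 ends at 33.
Beat 33 falls within G6.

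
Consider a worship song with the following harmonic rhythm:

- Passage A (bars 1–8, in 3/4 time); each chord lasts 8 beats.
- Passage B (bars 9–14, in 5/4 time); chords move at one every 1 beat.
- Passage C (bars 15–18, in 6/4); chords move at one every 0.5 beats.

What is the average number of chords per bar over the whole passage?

4.5 chords per bar

A: 8 × 3 = 24 beats ÷ 8 = 3 chords.
B: 6 × 5 = 30 beats ÷ 1 = 30 chords.
C: 4 × 6 = 24 beats ÷ 0.5 = 48 chords.
Overall: 81 chords over 18 bars → 81/18 = 4.5 chords per bar.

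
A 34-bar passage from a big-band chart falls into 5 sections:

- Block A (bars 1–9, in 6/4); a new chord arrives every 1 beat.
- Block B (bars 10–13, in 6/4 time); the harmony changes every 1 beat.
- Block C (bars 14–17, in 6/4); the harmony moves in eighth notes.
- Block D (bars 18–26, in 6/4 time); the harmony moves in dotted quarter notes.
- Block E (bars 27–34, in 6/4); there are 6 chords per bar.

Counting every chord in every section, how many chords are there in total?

210 chords

A has 54 beats and chords last 1 each, so 54 chords.
B has 24 beats and chords last 1 each, so 24 chords.
C has 24 beats and chords last 0.5 each, so 48 chords.
D has 54 beats and chords last 1.5 each, so 36 chords.
E has 48 beats and chords last 1 each, so 48 chords.
Total: 54 + 24 + 48 + 36 + 48 = 210.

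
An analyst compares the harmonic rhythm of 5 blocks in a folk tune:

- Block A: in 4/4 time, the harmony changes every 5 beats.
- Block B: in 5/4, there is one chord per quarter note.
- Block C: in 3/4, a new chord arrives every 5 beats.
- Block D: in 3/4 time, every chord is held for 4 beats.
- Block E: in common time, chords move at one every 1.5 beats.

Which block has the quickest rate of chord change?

Block B

A: each chord is 5 beats in 4/4, so 0.8 per bar.
B: each chord is 1 beat in 5/4, so 5 per bar.
C: each chord is 5 beats in 3/4, so 0.6 per bar.
D: each chord is 4 beats in 3/4, so 0.75 per bar.
E: each chord is 1.5 beats in 4/4, so 8/3 per bar.
Fastest is B at 5 chords/bar.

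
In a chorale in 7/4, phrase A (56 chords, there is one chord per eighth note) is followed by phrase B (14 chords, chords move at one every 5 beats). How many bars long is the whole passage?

A: 56 × 0.5 = 28 beats = 4 bars.
B: 14 × 5 = 70 beats = 10 bars.
Total: 4 + 10 = 14 bars.

14 bars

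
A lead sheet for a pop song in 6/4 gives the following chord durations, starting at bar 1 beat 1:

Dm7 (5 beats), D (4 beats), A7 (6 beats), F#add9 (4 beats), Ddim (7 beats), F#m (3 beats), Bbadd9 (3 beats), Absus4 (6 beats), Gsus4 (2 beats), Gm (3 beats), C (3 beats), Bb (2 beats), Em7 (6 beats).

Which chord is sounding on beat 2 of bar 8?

Beat 2 of bar 8 is beat (8−1)×6 + 2 = 44 overall.
Running totals: Dm7 ends at 5, D ends at 9, A7 ends at 15, F#add9 ends at 19, Ddim ends at 26, F#m ends at 29, Bbadd9 ends at 32, Absus4 ends at 38, Gsus4 ends at 40, Gm ends at 43, C ends at 46.
Beat 44 falls within C.

C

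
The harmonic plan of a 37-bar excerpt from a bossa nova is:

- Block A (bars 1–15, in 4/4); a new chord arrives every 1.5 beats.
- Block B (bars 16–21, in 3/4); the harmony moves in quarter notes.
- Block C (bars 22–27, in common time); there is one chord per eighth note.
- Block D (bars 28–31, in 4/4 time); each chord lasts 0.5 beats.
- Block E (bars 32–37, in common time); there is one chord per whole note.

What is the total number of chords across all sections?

144 chords

A has 60 beats and chords last 1.5 each, so 40 chords.
B has 18 beats and chords last 1 each, so 18 chords.
C has 24 beats and chords last 0.5 each, so 48 chords.
D has 16 beats and chords last 0.5 each, so 32 chords.
E has 24 beats and chords last 4 each, so 6 chords.
Total: 40 + 18 + 48 + 32 + 6 = 144.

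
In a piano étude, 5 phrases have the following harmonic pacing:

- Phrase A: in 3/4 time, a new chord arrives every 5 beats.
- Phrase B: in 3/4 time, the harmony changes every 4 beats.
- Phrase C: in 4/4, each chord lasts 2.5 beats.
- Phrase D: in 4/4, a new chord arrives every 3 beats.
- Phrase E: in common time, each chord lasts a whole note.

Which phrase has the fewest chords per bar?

A: 3/5 = 0.6 chords/bar.
B: 3/4 = 0.75 chords/bar.
C: 4/2.5 = 1.6 chords/bar.
D: 4/3 = 4/3 chords/bar.
E: 4/4 = 1 chord/bar.
Slowest is A at 0.6 chords/bar.

Phrase A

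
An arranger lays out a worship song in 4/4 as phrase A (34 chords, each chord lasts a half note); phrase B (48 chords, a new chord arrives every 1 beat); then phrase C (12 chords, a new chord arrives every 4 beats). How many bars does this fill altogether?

41 bars

A: 34 × 2 = 68 beats = 17 bars.
B: 48 × 1 = 48 beats = 12 bars.
C: 12 × 4 = 48 beats = 12 bars.
Total: 17 + 12 + 12 = 41 bars.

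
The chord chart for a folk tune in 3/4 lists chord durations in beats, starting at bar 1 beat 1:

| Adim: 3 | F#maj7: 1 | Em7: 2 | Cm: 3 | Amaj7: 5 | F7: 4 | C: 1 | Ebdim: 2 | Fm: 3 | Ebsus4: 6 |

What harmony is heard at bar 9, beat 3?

Beat 3 of bar 9 is beat (9−1)×3 + 3 = 27 overall.
Running totals: Adim ends at 3, F#maj7 ends at 4, Em7 ends at 6, Cm ends at 9, Amaj7 ends at 14, F7 ends at 18, C ends at 19, Ebdim ends at 21, Fm ends at 24, Ebsus4 ends at 30.
Beat 27 falls within Ebsus4.

Ebsus4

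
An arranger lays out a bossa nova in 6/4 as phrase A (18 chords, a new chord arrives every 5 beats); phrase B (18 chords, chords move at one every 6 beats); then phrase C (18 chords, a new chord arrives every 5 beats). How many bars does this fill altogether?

A: 18 × 5 = 90 beats = 15 bars.
B: 18 × 6 = 108 beats = 18 bars.
C: 18 × 5 = 90 beats = 15 bars.
Total: 15 + 18 + 15 = 48 bars.

48 bars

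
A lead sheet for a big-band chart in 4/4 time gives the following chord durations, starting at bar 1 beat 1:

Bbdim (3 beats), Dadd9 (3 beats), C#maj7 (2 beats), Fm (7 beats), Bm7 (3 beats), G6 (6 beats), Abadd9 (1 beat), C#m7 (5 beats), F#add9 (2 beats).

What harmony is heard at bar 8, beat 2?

C#m7

Beat 2 of bar 8 is beat (8−1)×4 + 2 = 30 overall.
Running totals: Bbdim ends at 3, Dadd9 ends at 6, C#maj7 ends at 8, Fm ends at 15, Bm7 ends at 18, G6 ends at 24, Abadd9 ends at 25, C#m7 ends at 30.
Beat 30 falls within C#m7.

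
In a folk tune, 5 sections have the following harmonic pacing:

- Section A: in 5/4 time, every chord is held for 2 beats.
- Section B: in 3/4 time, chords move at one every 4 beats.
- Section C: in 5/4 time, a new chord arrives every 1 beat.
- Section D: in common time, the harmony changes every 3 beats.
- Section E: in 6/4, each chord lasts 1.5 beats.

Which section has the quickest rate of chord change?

A: each chord is 2 beats in 5/4, so 2.5 per bar.
B: each chord is 4 beats in 3/4, so 0.75 per bar.
C: each chord is 1 beat in 5/4, so 5 per bar.
D: each chord is 3 beats in 4/4, so 4/3 per bar.
E: each chord is 1.5 beats in 6/4, so 4 per bar.
Fastest is C at 5 chords/bar.

Section C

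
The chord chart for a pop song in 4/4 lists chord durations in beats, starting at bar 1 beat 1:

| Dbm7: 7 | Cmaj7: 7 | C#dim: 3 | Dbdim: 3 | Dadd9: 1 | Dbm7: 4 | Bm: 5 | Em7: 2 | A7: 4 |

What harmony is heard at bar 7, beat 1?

Dbm7

Beat 1 of bar 7 is beat (7−1)×4 + 1 = 25 overall.
Running totals: Dbm7 ends at 7, Cmaj7 ends at 14, C#dim ends at 17, Dbdim ends at 20, Dadd9 ends at 21, Dbm7 ends at 25.
Beat 25 falls within Dbm7.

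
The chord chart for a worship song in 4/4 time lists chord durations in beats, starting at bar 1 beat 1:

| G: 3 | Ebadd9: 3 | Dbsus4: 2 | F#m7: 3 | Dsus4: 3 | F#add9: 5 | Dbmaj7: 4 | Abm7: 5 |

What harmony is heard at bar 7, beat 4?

Abm7

Beat 4 of bar 7 is beat (7−1)×4 + 4 = 28 overall.
Running totals: G ends at 3, Ebadd9 ends at 6, Dbsus4 ends at 8, F#m7 ends at 11, Dsus4 ends at 14, F#add9 ends at 19, Dbmaj7 ends at 23, Abm7 ends at 28.
Beat 28 falls within Abm7.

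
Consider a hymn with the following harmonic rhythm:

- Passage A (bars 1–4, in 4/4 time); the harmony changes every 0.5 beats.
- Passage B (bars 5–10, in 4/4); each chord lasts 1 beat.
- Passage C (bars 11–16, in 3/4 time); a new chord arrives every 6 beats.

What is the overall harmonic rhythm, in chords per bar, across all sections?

59/16 chords per bar

A: 4 × 4 = 16 beats ÷ 0.5 = 32 chords.
B: 6 × 4 = 24 beats ÷ 1 = 24 chords.
C: 6 × 3 = 18 beats ÷ 6 = 3 chords.
Overall: 59 chords over 16 bars → 59/16 = 59/16 chords per bar.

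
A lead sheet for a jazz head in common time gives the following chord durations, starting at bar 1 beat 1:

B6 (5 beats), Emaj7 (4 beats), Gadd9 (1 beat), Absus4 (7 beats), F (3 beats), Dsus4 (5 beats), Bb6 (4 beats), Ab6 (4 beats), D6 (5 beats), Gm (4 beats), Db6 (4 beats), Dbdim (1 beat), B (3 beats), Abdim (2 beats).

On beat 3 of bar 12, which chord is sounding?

Dbdim

Beat 3 of bar 12 is beat (12−1)×4 + 3 = 47 overall.
Running totals: B6 ends at 5, Emaj7 ends at 9, Gadd9 ends at 10, Absus4 ends at 17, F ends at 20, Dsus4 ends at 25, Bb6 ends at 29, Ab6 ends at 33, D6 ends at 38, Gm ends at 42, Db6 ends at 46, Dbdim ends at 47.
Beat 47 falls within Dbdim.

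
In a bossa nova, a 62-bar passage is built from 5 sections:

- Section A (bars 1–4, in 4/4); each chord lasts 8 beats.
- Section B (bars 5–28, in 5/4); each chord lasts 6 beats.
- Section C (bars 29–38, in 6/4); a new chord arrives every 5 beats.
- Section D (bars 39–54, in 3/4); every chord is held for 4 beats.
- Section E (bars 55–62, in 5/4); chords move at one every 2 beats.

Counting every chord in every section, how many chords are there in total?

66 chords

A: 4 bars × 4 beats = 16 beats; 8 beats/chord → 2 chords.
B: 24 bars × 5 beats = 120 beats; 6 beats/chord → 20 chords.
C: 10 bars × 6 beats = 60 beats; 5 beats/chord → 12 chords.
D: 16 bars × 3 beats = 48 beats; 4 beats/chord → 12 chords.
E: 8 bars × 5 beats = 40 beats; 2 beats/chord → 20 chords.
Total: 2 + 20 + 12 + 12 + 20 = 66.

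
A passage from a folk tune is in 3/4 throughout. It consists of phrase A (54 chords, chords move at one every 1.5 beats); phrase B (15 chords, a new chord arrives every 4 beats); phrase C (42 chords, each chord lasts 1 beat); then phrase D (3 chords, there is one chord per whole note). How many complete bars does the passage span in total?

65 bars

A: 54 × 1.5 = 81 beats = 27 bars.
B: 15 × 4 = 60 beats = 20 bars.
C: 42 × 1 = 42 beats = 14 bars.
D: 3 × 4 = 12 beats = 4 bars.
Total: 27 + 20 + 14 + 4 = 65 bars.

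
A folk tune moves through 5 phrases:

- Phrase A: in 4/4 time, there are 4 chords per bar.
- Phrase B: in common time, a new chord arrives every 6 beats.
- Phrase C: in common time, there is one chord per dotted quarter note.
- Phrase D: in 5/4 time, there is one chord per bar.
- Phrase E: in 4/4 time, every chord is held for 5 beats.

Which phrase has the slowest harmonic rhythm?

Phrase B

A: each chord is 1 beat in 4/4, so 4 per bar.
B: each chord is 6 beats in 4/4, so 2/3 per bar.
C: each chord is 1.5 beats in 4/4, so 8/3 per bar.
D: each chord is 5 beats in 5/4, so 1 per bar.
E: each chord is 5 beats in 4/4, so 0.8 per bar.
Slowest is B at 2/3 chords/bar.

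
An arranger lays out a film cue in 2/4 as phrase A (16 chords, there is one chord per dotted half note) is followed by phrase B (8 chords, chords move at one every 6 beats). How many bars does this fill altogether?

A: 16 × 3 = 48 beats = 24 bars.
B: 8 × 6 = 48 beats = 24 bars.
Total: 24 + 24 = 48 bars.

48 bars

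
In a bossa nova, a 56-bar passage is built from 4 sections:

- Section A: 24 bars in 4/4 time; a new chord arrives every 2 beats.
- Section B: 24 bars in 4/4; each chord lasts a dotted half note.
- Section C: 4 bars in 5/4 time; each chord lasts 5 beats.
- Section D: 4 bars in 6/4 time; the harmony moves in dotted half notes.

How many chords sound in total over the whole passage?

92 chords

A: 24·4 = 96 beats, 96/2 = 48 chords.
B: 24·4 = 96 beats, 96/3 = 32 chords.
C: 4·5 = 20 beats, 20/5 = 4 chords.
D: 4·6 = 24 beats, 24/3 = 8 chords.
Total: 48 + 32 + 4 + 8 = 92.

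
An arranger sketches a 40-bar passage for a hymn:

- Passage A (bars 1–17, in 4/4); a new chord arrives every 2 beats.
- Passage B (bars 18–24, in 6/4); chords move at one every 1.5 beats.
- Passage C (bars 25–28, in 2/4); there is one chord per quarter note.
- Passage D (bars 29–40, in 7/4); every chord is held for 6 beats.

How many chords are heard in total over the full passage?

84 chords

A has 68 beats and chords last 2 each, so 34 chords.
B has 42 beats and chords last 1.5 each, so 28 chords.
C has 8 beats and chords last 1 each, so 8 chords.
D has 84 beats and chords last 6 each, so 14 chords.
Total: 34 + 28 + 8 + 14 = 84.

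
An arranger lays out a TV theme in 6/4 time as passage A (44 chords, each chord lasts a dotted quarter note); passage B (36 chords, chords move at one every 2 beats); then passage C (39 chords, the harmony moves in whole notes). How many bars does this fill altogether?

49 bars

A: 44 × 1.5 = 66 beats = 11 bars.
B: 36 × 2 = 72 beats = 12 bars.
C: 39 × 4 = 156 beats = 26 bars.
Total: 11 + 12 + 26 = 49 bars.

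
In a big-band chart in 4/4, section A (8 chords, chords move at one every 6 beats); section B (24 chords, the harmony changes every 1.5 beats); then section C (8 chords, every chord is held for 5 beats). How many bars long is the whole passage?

A: 8 × 6 = 48 beats = 12 bars.
B: 24 × 1.5 = 36 beats = 9 bars.
C: 8 × 5 = 40 beats = 10 bars.
Total: 12 + 9 + 10 = 31 bars.

31 bars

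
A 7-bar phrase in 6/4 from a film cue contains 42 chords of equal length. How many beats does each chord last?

1 beat

7 bars × 6 beats/bar = 42 beats total.
42 beats ÷ 42 chords = 1 beats per chord.
(That is a quarter note.)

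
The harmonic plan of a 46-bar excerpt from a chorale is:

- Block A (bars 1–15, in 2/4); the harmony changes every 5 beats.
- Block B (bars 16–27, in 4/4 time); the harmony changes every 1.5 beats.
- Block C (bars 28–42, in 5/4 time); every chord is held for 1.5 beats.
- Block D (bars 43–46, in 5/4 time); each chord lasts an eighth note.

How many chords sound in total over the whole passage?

A has 30 beats and chords last 5 each, so 6 chords.
B has 48 beats and chords last 1.5 each, so 32 chords.
C has 75 beats and chords last 1.5 each, so 50 chords.
D has 20 beats and chords last 0.5 each, so 40 chords.
Total: 6 + 32 + 50 + 40 = 128.

128 chords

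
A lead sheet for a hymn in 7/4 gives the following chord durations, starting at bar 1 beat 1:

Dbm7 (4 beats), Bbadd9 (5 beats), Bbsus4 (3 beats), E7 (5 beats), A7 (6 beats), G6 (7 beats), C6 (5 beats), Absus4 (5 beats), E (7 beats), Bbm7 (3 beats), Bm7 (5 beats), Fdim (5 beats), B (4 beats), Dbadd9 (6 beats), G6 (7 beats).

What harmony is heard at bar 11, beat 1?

G6

Beat 1 of bar 11 is beat (11−1)×7 + 1 = 71 overall.
Running totals: Dbm7 ends at 4, Bbadd9 ends at 9, Bbsus4 ends at 12, E7 ends at 17, A7 ends at 23, G6 ends at 30, C6 ends at 35, Absus4 ends at 40, E ends at 47, Bbm7 ends at 50, Bm7 ends at 55, Fdim ends at 60, B ends at 64, Dbadd9 ends at 70, G6 ends at 77.
Beat 71 falls within G6.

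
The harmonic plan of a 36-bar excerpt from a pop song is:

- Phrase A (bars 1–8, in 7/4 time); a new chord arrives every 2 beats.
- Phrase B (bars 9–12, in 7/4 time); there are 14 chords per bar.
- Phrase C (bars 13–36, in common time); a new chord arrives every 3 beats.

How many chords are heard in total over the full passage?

A: 8 bars × 7 beats = 56 beats; 2 beats/chord → 28 chords.
B: 4 bars × 7 beats = 28 beats; 0.5 beats/chord → 56 chords.
C: 24 bars × 4 beats = 96 beats; 3 beats/chord → 32 chords.
Total: 28 + 56 + 32 = 116.

116 chords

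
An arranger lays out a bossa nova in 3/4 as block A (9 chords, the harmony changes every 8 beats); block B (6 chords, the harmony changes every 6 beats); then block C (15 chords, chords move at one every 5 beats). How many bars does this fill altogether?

A: 9 × 8 = 72 beats = 24 bars.
B: 6 × 6 = 36 beats = 12 bars.
C: 15 × 5 = 75 beats = 25 bars.
Total: 24 + 12 + 25 = 61 bars.

61 bars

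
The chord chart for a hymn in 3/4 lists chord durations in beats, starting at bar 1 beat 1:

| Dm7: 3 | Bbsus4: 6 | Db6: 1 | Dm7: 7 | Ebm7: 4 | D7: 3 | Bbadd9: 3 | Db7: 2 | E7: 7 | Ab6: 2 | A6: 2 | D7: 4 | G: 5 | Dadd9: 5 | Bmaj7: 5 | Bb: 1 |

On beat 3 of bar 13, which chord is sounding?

A6

Beat 3 of bar 13 is beat (13−1)×3 + 3 = 39 overall.
Running totals: Dm7 ends at 3, Bbsus4 ends at 9, Db6 ends at 10, Dm7 ends at 17, Ebm7 ends at 21, D7 ends at 24, Bbadd9 ends at 27, Db7 ends at 29, E7 ends at 36, Ab6 ends at 38, A6 ends at 40.
Beat 39 falls within A6.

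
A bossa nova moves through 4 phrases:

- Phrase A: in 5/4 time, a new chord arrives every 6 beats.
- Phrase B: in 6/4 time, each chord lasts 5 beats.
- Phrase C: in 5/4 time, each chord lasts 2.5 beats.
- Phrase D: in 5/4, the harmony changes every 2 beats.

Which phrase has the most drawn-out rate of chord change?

A: 5 beats/bar ÷ 6 beats/chord = 5/6 chords/bar.
B: 6 beats/bar ÷ 5 beats/chord = 1.2 chords/bar.
C: 5 beats/bar ÷ 2.5 beats/chord = 2 chords/bar.
D: 5 beats/bar ÷ 2 beats/chord = 2.5 chords/bar.
Slowest is A at 5/6 chords/bar.

Phrase A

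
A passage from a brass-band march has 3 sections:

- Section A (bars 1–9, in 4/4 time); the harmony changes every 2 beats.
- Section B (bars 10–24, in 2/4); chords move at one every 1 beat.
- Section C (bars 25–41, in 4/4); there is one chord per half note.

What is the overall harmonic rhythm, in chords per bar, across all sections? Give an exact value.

2 chords per bar

A: 9 × 4 = 36 beats ÷ 2 = 18 chords.
B: 15 × 2 = 30 beats ÷ 1 = 30 chords.
C: 17 × 4 = 68 beats ÷ 2 = 34 chords.
Overall: 82 chords over 41 bars → 82/41 = 2 chords per bar.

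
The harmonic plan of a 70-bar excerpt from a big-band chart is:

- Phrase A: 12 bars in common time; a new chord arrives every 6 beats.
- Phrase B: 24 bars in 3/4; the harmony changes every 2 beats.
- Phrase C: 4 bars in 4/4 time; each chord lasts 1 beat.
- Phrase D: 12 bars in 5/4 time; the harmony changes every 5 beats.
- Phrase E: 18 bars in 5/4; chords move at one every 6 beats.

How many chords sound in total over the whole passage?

87 chords

A: 12·4 = 48 beats, 48/6 = 8 chords.
B: 24·3 = 72 beats, 72/2 = 36 chords.
C: 4·4 = 16 beats, 16/1 = 16 chords.
D: 12·5 = 60 beats, 60/5 = 12 chords.
E: 18·5 = 90 beats, 90/6 = 15 chords.
Total: 8 + 36 + 16 + 12 + 15 = 87.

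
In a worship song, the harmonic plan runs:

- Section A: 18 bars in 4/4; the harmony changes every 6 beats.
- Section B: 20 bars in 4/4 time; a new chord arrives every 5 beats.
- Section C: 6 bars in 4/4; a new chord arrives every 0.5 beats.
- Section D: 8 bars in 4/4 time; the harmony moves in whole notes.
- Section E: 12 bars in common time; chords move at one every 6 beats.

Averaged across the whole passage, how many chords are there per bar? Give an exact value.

23/16 chords per bar

A: 18 × 4 = 72 beats ÷ 6 = 12 chords.
B: 20 × 4 = 80 beats ÷ 5 = 16 chords.
C: 6 × 4 = 24 beats ÷ 0.5 = 48 chords.
D: 8 × 4 = 32 beats ÷ 4 = 8 chords.
E: 12 × 4 = 48 beats ÷ 6 = 8 chords.
Overall: 92 chords over 64 bars → 92/64 = 23/16 chords per bar.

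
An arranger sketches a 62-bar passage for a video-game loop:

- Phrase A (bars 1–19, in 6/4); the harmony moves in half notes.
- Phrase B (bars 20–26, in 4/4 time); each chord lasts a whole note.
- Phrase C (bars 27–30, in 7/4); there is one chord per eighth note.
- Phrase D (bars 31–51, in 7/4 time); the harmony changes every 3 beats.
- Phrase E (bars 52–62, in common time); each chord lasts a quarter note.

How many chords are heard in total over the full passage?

A: 19 bars × 6 beats = 114 beats; 2 beats/chord → 57 chords.
B: 7 bars × 4 beats = 28 beats; 4 beats/chord → 7 chords.
C: 4 bars × 7 beats = 28 beats; 0.5 beats/chord → 56 chords.
D: 21 bars × 7 beats = 147 beats; 3 beats/chord → 49 chords.
E: 11 bars × 4 beats = 44 beats; 1 beat/chord → 44 chords.
Total: 57 + 7 + 56 + 49 + 44 = 213.

213 chords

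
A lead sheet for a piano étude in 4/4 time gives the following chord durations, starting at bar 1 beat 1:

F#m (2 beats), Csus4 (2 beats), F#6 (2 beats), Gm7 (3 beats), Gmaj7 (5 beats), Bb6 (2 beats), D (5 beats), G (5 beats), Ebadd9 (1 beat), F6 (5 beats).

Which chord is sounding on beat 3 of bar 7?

Beat 3 of bar 7 is beat (7−1)×4 + 3 = 27 overall.
Running totals: F#m ends at 2, Csus4 ends at 4, F#6 ends at 6, Gm7 ends at 9, Gmaj7 ends at 14, Bb6 ends at 16, D ends at 21, G ends at 26, Ebadd9 ends at 27.
Beat 27 falls within Ebadd9.

Ebadd9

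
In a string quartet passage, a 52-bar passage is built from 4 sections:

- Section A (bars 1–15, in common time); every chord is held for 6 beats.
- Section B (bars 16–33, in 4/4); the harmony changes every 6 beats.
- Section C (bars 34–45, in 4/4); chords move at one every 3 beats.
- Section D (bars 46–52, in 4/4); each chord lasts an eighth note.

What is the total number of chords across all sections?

94 chords

A: 15 bars × 4 beats = 60 beats; 6 beats/chord → 10 chords.
B: 18 bars × 4 beats = 72 beats; 6 beats/chord → 12 chords.
C: 12 bars × 4 beats = 48 beats; 3 beats/chord → 16 chords.
D: 7 bars × 4 beats = 28 beats; 0.5 beats/chord → 56 chords.
Total: 10 + 12 + 16 + 56 = 94.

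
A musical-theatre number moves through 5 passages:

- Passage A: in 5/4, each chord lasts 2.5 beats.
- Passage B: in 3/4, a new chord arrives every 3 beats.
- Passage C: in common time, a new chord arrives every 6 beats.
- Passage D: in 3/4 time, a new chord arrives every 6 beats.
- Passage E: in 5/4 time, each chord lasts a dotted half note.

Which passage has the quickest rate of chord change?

Passage A

A: 5 beats/bar ÷ 2.5 beats/chord = 2 chords/bar.
B: 3 beats/bar ÷ 3 beats/chord = 1 chord/bar.
C: 4 beats/bar ÷ 6 beats/chord = 2/3 chords/bar.
D: 3 beats/bar ÷ 6 beats/chord = 0.5 chords/bar.
E: 5 beats/bar ÷ 3 beats/chord = 5/3 chords/bar.
Fastest is A at 2 chords/bar.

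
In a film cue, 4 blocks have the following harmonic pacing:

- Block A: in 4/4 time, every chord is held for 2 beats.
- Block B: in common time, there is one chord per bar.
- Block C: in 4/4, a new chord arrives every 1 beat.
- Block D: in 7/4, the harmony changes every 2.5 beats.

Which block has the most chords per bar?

Block C

A: each chord is 2 beats in 4/4, so 2 per bar.
B: each chord is 4 beats in 4/4, so 1 per bar.
C: each chord is 1 beat in 4/4, so 4 per bar.
D: each chord is 2.5 beats in 7/4, so 2.8 per bar.
Fastest is C at 4 chords/bar.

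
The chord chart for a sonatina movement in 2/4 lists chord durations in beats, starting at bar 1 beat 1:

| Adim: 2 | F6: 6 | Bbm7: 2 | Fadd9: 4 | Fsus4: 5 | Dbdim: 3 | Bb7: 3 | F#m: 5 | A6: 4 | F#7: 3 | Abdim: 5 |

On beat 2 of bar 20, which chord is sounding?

Beat 2 of bar 20 is beat (20−1)×2 + 2 = 40 overall.
Running totals: Adim ends at 2, F6 ends at 8, Bbm7 ends at 10, Fadd9 ends at 14, Fsus4 ends at 19, Dbdim ends at 22, Bb7 ends at 25, F#m ends at 30, A6 ends at 34, F#7 ends at 37, Abdim ends at 42.
Beat 40 falls within Abdim.

Abdim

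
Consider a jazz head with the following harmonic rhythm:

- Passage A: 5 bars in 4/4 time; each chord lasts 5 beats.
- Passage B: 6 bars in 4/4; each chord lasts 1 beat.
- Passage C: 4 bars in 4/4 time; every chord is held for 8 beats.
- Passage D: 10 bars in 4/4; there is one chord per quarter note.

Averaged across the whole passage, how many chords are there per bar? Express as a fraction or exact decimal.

A: 5 bars of 4 beats is 20 beats; at 5 beats each that's 4 chords.
B: 6 bars of 4 beats is 24 beats; at 1 beat each that's 24 chords.
C: 4 bars of 4 beats is 16 beats; at 8 beats each that's 2 chords.
D: 10 bars of 4 beats is 40 beats; at 1 beat each that's 40 chords.
Overall: 70 chords over 25 bars → 70/25 = 2.8 chords per bar.

2.8 chords per bar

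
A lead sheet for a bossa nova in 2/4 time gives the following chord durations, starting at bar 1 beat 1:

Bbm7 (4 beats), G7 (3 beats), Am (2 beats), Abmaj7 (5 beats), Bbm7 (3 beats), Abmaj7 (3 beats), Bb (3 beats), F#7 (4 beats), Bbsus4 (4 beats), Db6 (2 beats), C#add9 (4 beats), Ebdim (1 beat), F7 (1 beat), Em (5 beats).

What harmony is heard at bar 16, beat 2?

Beat 2 of bar 16 is beat (16−1)×2 + 2 = 32 overall.
Running totals: Bbm7 ends at 4, G7 ends at 7, Am ends at 9, Abmaj7 ends at 14, Bbm7 ends at 17, Abmaj7 ends at 20, Bb ends at 23, F#7 ends at 27, Bbsus4 ends at 31, Db6 ends at 33.
Beat 32 falls within Db6.

Db6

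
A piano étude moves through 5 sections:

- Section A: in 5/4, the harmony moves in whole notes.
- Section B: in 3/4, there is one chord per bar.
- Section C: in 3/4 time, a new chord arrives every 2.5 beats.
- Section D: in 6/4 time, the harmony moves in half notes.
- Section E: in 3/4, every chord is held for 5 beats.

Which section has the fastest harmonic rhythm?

Section D

A: each chord is 4 beats in 5/4, so 1.25 per bar.
B: each chord is 3 beats in 3/4, so 1 per bar.
C: each chord is 2.5 beats in 3/4, so 1.2 per bar.
D: each chord is 2 beats in 6/4, so 3 per bar.
E: each chord is 5 beats in 3/4, so 0.6 per bar.
Fastest is D at 3 chords/bar.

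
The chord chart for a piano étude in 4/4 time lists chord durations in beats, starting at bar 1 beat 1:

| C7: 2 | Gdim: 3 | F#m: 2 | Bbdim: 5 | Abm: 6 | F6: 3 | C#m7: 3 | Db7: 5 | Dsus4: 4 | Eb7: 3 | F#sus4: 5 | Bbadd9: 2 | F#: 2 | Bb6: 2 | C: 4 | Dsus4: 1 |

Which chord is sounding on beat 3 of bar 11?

Beat 3 of bar 11 is beat (11−1)×4 + 3 = 43 overall.
Running totals: C7 ends at 2, Gdim ends at 5, F#m ends at 7, Bbdim ends at 12, Abm ends at 18, F6 ends at 21, C#m7 ends at 24, Db7 ends at 29, Dsus4 ends at 33, Eb7 ends at 36, F#sus4 ends at 41, Bbadd9 ends at 43.
Beat 43 falls within Bbadd9.

Bbadd9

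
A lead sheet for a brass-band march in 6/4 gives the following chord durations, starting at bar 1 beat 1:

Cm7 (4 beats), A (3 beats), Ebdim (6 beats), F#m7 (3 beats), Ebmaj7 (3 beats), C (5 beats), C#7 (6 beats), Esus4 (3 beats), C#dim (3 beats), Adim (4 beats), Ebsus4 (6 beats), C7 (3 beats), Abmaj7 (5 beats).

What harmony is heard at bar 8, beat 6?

C7

Beat 6 of bar 8 is beat (8−1)×6 + 6 = 48 overall.
Running totals: Cm7 ends at 4, A ends at 7, Ebdim ends at 13, F#m7 ends at 16, Ebmaj7 ends at 19, C ends at 24, C#7 ends at 30, Esus4 ends at 33, C#dim ends at 36, Adim ends at 40, Ebsus4 ends at 46, C7 ends at 49.
Beat 48 falls within C7.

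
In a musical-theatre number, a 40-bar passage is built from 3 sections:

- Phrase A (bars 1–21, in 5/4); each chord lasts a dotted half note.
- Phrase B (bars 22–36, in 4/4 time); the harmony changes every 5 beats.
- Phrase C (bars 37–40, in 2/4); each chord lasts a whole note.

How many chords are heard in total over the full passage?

49 chords

A: 21·5 = 105 beats, 105/3 = 35 chords.
B: 15·4 = 60 beats, 60/5 = 12 chords.
C: 4·2 = 8 beats, 8/4 = 2 chords.
Total: 35 + 12 + 2 = 49.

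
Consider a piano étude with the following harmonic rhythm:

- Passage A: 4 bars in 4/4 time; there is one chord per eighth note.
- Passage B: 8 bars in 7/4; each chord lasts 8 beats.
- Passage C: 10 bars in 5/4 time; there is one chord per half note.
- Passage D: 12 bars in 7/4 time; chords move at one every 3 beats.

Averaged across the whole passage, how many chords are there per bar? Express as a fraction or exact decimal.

A: 4 bars of 4 beats is 16 beats; at 0.5 beats each that's 32 chords.
B: 8 bars of 7 beats is 56 beats; at 8 beats each that's 7 chords.
C: 10 bars of 5 beats is 50 beats; at 2 beats each that's 25 chords.
D: 12 bars of 7 beats is 84 beats; at 3 beats each that's 28 chords.
Overall: 92 chords over 34 bars → 92/34 = 46/17 chords per bar.

46/17 chords per bar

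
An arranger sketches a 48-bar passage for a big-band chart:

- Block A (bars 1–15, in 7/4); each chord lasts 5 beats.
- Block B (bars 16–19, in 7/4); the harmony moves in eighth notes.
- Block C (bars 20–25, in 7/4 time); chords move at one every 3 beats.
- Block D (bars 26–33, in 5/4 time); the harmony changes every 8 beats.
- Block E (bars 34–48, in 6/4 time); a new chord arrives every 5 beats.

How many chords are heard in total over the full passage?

114 chords

A: 15 bars × 7 beats = 105 beats; 5 beats/chord → 21 chords.
B: 4 bars × 7 beats = 28 beats; 0.5 beats/chord → 56 chords.
C: 6 bars × 7 beats = 42 beats; 3 beats/chord → 14 chords.
D: 8 bars × 5 beats = 40 beats; 8 beats/chord → 5 chords.
E: 15 bars × 6 beats = 90 beats; 5 beats/chord → 18 chords.
Total: 21 + 56 + 14 + 5 + 18 = 114.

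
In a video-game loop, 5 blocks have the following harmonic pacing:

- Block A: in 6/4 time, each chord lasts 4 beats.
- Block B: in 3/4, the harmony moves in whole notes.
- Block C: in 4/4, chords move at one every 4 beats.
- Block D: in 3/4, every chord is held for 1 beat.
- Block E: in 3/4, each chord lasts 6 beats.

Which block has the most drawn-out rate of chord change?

Block E

A: each chord is 4 beats in 6/4, so 1.5 per bar.
B: each chord is 4 beats in 3/4, so 0.75 per bar.
C: each chord is 4 beats in 4/4, so 1 per bar.
D: each chord is 1 beat in 3/4, so 3 per bar.
E: each chord is 6 beats in 3/4, so 0.5 per bar.
Slowest is E at 0.5 chords/bar.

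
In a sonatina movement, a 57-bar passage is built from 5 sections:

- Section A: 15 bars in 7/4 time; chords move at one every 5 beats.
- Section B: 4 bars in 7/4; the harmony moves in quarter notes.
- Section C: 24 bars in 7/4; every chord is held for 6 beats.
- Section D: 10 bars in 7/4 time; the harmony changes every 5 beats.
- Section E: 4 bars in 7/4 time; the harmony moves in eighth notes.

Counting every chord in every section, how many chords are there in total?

147 chords

A: 15·7 = 105 beats, 105/5 = 21 chords.
B: 4·7 = 28 beats, 28/1 = 28 chords.
C: 24·7 = 168 beats, 168/6 = 28 chords.
D: 10·7 = 70 beats, 70/5 = 14 chords.
E: 4·7 = 28 beats, 28/0.5 = 56 chords.
Total: 21 + 28 + 28 + 14 + 56 = 147.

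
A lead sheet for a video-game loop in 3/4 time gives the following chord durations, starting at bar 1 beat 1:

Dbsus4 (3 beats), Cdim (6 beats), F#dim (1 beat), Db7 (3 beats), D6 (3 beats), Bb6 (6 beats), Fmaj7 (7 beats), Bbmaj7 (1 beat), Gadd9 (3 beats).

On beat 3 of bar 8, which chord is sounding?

Beat 3 of bar 8 is beat (8−1)×3 + 3 = 24 overall.
Running totals: Dbsus4 ends at 3, Cdim ends at 9, F#dim ends at 10, Db7 ends at 13, D6 ends at 16, Bb6 ends at 22, Fmaj7 ends at 29.
Beat 24 falls within Fmaj7.

Fmaj7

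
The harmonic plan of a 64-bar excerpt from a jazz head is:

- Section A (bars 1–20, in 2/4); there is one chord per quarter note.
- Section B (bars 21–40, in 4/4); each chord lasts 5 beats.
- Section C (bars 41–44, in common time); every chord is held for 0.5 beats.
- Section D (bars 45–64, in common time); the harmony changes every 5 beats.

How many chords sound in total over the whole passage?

104 chords

A: 20 bars × 2 beats = 40 beats; 1 beat/chord → 40 chords.
B: 20 bars × 4 beats = 80 beats; 5 beats/chord → 16 chords.
C: 4 bars × 4 beats = 16 beats; 0.5 beats/chord → 32 chords.
D: 20 bars × 4 beats = 80 beats; 5 beats/chord → 16 chords.
Total: 40 + 16 + 32 + 16 = 104.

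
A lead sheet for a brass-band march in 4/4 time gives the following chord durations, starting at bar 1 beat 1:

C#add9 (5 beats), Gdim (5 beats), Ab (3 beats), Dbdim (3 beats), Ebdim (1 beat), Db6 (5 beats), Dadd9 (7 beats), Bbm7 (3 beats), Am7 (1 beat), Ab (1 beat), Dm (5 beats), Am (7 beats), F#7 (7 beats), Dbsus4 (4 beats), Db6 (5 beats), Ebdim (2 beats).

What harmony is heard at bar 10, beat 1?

Beat 1 of bar 10 is beat (10−1)×4 + 1 = 37 overall.
Running totals: C#add9 ends at 5, Gdim ends at 10, Ab ends at 13, Dbdim ends at 16, Ebdim ends at 17, Db6 ends at 22, Dadd9 ends at 29, Bbm7 ends at 32, Am7 ends at 33, Ab ends at 34, Dm ends at 39.
Beat 37 falls within Dm.

Dm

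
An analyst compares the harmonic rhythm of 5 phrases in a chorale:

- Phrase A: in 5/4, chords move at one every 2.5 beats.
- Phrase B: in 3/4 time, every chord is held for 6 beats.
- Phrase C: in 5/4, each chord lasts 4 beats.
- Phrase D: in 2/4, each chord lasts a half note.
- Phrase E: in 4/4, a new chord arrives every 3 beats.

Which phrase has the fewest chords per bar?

Phrase B

A: 5/2.5 = 2 chords/bar.
B: 3/6 = 0.5 chords/bar.
C: 5/4 = 1.25 chords/bar.
D: 2/2 = 1 chord/bar.
E: 4/3 = 4/3 chords/bar.
Slowest is B at 0.5 chords/bar.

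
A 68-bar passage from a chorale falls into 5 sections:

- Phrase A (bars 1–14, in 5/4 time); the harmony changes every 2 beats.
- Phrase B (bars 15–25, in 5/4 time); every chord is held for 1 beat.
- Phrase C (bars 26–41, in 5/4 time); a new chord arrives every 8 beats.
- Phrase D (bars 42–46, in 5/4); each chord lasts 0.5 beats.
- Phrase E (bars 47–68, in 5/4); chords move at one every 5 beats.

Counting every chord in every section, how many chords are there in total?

172 chords

A has 70 beats and chords last 2 each, so 35 chords.
B has 55 beats and chords last 1 each, so 55 chords.
C has 80 beats and chords last 8 each, so 10 chords.
D has 25 beats and chords last 0.5 each, so 50 chords.
E has 110 beats and chords last 5 each, so 22 chords.
Total: 35 + 55 + 10 + 50 + 22 = 172.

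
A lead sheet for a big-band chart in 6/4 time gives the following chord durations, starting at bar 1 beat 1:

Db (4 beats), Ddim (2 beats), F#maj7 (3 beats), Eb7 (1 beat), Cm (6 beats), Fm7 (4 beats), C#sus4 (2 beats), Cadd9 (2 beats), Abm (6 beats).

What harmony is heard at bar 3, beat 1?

Beat 1 of bar 3 is beat (3−1)×6 + 1 = 13 overall.
Running totals: Db ends at 4, Ddim ends at 6, F#maj7 ends at 9, Eb7 ends at 10, Cm ends at 16.
Beat 13 falls within Cm.

Cm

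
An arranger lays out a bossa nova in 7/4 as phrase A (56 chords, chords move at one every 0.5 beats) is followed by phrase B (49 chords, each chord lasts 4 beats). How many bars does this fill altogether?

A: 56 × 0.5 = 28 beats = 4 bars.
B: 49 × 4 = 196 beats = 28 bars.
Total: 4 + 28 = 32 bars.

32 bars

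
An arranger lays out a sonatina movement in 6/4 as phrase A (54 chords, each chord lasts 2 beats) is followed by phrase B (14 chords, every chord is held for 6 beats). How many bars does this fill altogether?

32 bars

A: 54 × 2 = 108 beats = 18 bars.
B: 14 × 6 = 84 beats = 14 bars.
Total: 18 + 14 = 32 bars.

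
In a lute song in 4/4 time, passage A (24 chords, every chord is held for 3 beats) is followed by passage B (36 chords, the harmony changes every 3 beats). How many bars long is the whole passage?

45 bars

A: 24 × 3 = 72 beats = 18 bars.
B: 36 × 3 = 108 beats = 27 bars.
Total: 18 + 27 = 45 bars.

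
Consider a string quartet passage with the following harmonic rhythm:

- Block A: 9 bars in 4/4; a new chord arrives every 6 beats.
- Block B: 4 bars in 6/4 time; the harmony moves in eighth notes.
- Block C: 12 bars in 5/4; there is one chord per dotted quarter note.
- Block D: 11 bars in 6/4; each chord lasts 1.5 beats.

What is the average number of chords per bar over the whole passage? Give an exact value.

A: 9 bars of 4 beats is 36 beats; at 6 beats each that's 6 chords.
B: 4 bars of 6 beats is 24 beats; at 0.5 beats each that's 48 chords.
C: 12 bars of 5 beats is 60 beats; at 1.5 beats each that's 40 chords.
D: 11 bars of 6 beats is 66 beats; at 1.5 beats each that's 44 chords.
Overall: 138 chords over 36 bars → 138/36 = 23/6 chords per bar.

23/6 chords per bar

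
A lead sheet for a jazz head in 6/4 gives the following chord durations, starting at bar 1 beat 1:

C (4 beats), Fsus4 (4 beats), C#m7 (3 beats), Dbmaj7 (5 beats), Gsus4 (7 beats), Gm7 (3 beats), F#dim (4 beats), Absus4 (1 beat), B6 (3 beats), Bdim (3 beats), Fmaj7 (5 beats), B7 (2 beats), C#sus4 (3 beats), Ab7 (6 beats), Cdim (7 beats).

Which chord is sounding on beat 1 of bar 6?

Beat 1 of bar 6 is beat (6−1)×6 + 1 = 31 overall.
Running totals: C ends at 4, Fsus4 ends at 8, C#m7 ends at 11, Dbmaj7 ends at 16, Gsus4 ends at 23, Gm7 ends at 26, F#dim ends at 30, Absus4 ends at 31.
Beat 31 falls within Absus4.

Absus4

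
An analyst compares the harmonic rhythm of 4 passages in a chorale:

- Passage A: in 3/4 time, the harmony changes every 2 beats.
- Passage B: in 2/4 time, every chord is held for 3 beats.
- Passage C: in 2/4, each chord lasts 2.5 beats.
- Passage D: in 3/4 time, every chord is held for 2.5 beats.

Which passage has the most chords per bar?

A: each chord is 2 beats in 3/4, so 1.5 per bar.
B: each chord is 3 beats in 2/4, so 2/3 per bar.
C: each chord is 2.5 beats in 2/4, so 0.8 per bar.
D: each chord is 2.5 beats in 3/4, so 1.2 per bar.
Fastest is A at 1.5 chords/bar.

Passage A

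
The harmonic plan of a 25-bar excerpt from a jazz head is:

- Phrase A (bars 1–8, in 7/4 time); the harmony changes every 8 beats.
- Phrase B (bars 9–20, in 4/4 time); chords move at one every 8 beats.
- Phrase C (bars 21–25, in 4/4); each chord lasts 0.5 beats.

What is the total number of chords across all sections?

A has 56 beats and chords last 8 each, so 7 chords.
B has 48 beats and chords last 8 each, so 6 chords.
C has 20 beats and chords last 0.5 each, so 40 chords.
Total: 7 + 6 + 40 = 53.

53 chords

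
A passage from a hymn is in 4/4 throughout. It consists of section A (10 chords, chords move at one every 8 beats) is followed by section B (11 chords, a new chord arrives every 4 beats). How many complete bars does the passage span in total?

A: 10 × 8 = 80 beats = 20 bars.
B: 11 × 4 = 44 beats = 11 bars.
Total: 20 + 11 = 31 bars.

31 bars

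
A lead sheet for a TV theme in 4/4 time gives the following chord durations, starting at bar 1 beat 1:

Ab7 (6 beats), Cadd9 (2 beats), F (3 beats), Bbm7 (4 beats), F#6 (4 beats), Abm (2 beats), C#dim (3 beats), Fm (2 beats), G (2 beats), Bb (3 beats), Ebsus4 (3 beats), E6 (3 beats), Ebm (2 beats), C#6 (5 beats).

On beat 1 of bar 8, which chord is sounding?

Bb

Beat 1 of bar 8 is beat (8−1)×4 + 1 = 29 overall.
Running totals: Ab7 ends at 6, Cadd9 ends at 8, F ends at 11, Bbm7 ends at 15, F#6 ends at 19, Abm ends at 21, C#dim ends at 24, Fm ends at 26, G ends at 28, Bb ends at 31.
Beat 29 falls within Bb.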